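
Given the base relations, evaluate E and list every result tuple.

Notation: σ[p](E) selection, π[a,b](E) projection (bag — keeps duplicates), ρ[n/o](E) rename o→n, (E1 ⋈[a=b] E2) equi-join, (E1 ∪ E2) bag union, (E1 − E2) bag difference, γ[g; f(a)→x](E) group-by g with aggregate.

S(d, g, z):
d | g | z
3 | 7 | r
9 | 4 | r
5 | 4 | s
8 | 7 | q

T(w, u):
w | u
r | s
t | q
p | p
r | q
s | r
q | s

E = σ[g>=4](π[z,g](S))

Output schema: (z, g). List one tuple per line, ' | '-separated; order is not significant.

Per-node cardinality:
  S → 4
  π[z,g](S) → 4
  σ[g>=4](π[z,g](S)) → 4

== RESULT ==
z | g
q | 7
r | 4
r | 7
s | 4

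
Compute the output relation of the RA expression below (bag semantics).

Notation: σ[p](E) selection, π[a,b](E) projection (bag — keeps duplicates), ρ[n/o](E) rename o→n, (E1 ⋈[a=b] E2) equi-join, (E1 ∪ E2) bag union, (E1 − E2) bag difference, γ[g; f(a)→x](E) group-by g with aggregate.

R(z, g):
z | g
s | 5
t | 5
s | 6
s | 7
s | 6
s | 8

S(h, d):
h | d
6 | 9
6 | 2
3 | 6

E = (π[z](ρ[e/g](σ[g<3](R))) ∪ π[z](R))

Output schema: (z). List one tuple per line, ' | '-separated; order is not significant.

Row counts bottom-up:
  R → 6
  σ[g<3](R) → 0
  ρ[e/g](σ[g<3](R)) → 0
  π[z](ρ[e/g](σ[g<3](R))) → 0
  R → 6
  π[z](R) → 6
  (π[z](ρ[e/g](σ[g<3](R))) ∪ π[z](R)) → 6

== RESULT ==
z
s
s
s
s
s
t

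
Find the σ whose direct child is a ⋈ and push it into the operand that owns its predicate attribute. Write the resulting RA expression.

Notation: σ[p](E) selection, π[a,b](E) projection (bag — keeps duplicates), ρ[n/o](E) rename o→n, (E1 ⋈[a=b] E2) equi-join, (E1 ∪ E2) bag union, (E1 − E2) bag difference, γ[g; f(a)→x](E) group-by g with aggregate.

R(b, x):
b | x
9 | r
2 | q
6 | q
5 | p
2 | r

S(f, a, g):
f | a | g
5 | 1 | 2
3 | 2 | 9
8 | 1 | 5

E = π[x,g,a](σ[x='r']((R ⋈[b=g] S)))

σ filters on x, owned by the left side.
E' = π[x,g,a]((σ[x='r'](R) ⋈[b=g] S))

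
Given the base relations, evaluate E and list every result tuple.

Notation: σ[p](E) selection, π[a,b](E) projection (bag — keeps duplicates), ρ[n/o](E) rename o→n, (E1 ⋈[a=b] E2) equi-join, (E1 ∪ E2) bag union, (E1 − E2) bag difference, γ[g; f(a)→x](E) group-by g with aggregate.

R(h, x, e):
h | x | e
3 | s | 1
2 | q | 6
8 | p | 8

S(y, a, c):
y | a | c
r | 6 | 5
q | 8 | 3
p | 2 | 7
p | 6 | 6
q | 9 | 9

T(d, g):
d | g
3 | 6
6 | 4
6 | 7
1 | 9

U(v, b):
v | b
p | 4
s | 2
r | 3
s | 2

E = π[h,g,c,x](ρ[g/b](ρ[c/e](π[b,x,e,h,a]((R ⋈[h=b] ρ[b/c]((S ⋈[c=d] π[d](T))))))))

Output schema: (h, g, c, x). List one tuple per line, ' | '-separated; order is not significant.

Row counts bottom-up:
  R → 3
  S → 5
  T → 4
  π[d](T) → 4
  (S ⋈[c=d] π[d](T)) → 3
  ρ[b/c]((S ⋈[c=d] π[d](T))) → 3
  (R ⋈[h=b] ρ[b/c]((S ⋈[c=d] π[d](T)))) → 1
  π[b,x,e,h,a]((R ⋈[h=b] ρ[b/c]((S ⋈[c=d] π[d](T))))) → 1
  ρ[c/e](π[b,x,e,h,a]((R ⋈[h=b] ρ[b/c]((S ⋈[c=d] π[d](T)))))) → 1
  ρ[g/b](ρ[c/e](π[b,x,e,h,a]((R ⋈[h=b] ρ[b/c]((S ⋈[c=d] π[d](T))))))) → 1
  π[h,g,c,x](ρ[g/b](ρ[c/e](π[b,x,e,h,a]((R ⋈[h=b] ρ[b/c]((S ⋈[c=d] π[d](T)))))))) → 1

== RESULT ==
h | g | c | x
3 | 3 | 1 | s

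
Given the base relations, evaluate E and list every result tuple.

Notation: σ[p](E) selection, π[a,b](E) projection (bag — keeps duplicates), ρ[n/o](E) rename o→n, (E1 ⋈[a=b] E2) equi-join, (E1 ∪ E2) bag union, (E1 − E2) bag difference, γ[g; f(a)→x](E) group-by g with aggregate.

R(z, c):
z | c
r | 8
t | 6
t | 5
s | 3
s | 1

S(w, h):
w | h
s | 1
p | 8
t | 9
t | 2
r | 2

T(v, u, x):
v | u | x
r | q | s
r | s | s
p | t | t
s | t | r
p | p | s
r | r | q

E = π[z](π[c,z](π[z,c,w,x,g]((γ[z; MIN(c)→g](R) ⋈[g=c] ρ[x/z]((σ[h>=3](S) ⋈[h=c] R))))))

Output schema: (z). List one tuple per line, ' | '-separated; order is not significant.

Row counts bottom-up:
  R → 5
  γ[z; MIN(c)→g](R) → 3
  S → 5
  σ[h>=3](S) → 2
  R → 5
  (σ[h>=3](S) ⋈[h=c] R) → 1
  ρ[x/z]((σ[h>=3](S) ⋈[h=c] R)) → 1
  (γ[z; MIN(c)→g](R) ⋈[g=c] ρ[x/z]((σ[h>=3](S) ⋈[h=c] R))) → 1
  π[z,c,w,x,g]((γ[z; MIN(c)→g](R) ⋈[g=c] ρ[x/z]((σ[h>=3](S) ⋈[h=c] R)))) → 1
  π[c,z](π[z,c,w,x,g]((γ[z; MIN(c)→g](R) ⋈[g=c] ρ[x/z]((σ[h>=3](S) ⋈[h=c] R))))) → 1
  π[z](π[c,z](π[z,c,w,x,g]((γ[z; MIN(c)→g](R) ⋈[g=c] ρ[x/z]((σ[h>=3](S) ⋈[h=c] R)))))) → 1

== RESULT ==
z
r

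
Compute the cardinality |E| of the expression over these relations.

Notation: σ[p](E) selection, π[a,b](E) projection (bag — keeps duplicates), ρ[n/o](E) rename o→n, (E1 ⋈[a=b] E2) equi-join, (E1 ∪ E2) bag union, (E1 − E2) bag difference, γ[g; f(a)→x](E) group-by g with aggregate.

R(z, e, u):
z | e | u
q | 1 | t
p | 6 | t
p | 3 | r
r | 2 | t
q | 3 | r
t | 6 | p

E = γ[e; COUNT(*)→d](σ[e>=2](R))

Subexpression sizes:
  R → 6
  σ[e>=2](R) → 5
  γ[e; COUNT(*)→d](σ[e>=2](R)) → 3

|E| = 3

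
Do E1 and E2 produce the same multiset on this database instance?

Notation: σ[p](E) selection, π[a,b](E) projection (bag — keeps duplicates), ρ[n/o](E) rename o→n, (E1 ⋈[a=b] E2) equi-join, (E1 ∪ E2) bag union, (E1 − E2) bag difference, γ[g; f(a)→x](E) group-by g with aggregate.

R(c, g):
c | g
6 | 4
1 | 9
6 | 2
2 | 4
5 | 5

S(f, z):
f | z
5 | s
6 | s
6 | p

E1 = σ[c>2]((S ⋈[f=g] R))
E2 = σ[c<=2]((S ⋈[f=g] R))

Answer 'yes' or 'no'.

E1 per-node cardinality:
  S → 3
  R → 5
  (S ⋈[f=g] R) → 1
  σ[c>2]((S ⋈[f=g] R)) → 1
E2 per-node cardinality:
  S → 3
  R → 5
  (S ⋈[f=g] R) → 1
  σ[c<=2]((S ⋈[f=g] R)) → 0

E1 result:
f | z | c | g
5 | s | 5 | 5
E2 result:
f | z | c | g
(0 rows)
Witness: (5, 's', 5, 5) appears 1× in E1 but 0× in E2.

no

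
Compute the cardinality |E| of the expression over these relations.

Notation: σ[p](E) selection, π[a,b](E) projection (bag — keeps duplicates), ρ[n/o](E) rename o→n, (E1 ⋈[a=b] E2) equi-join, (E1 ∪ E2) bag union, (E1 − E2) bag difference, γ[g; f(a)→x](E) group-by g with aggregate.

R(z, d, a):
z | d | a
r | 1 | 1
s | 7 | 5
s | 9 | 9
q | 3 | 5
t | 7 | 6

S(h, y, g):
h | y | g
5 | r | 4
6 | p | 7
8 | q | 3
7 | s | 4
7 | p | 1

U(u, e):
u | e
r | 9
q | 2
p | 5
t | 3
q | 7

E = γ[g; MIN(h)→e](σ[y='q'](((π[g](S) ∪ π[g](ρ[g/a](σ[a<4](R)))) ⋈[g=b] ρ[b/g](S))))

Row counts bottom-up:
  S → 5
  π[g](S) → 5
  R → 5
  σ[a<4](R) → 1
  ρ[g/a](σ[a<4](R)) → 1
  π[g](ρ[g/a](σ[a<4](R))) → 1
  (π[g](S) ∪ π[g](ρ[g/a](σ[a<4](R)))) → 6
  S → 5
  ρ[b/g](S) → 5
  ((π[g](S) ∪ π[g](ρ[g/a](σ[a<4](R)))) ⋈[g=b] ρ[b/g](S)) → 8
  σ[y='q'](((π[g](S) ∪ π[g](ρ[g/a](σ[a<4](R)))) ⋈[g=b] ρ[b/g](S))) → 1
  γ[g; MIN(h)→e](σ[y='q'](((π[g](S) ∪ π[g](ρ[g/a](σ[a<4](R)))) ⋈[g=b] ρ[b/g](S)))) → 1

|E| = 1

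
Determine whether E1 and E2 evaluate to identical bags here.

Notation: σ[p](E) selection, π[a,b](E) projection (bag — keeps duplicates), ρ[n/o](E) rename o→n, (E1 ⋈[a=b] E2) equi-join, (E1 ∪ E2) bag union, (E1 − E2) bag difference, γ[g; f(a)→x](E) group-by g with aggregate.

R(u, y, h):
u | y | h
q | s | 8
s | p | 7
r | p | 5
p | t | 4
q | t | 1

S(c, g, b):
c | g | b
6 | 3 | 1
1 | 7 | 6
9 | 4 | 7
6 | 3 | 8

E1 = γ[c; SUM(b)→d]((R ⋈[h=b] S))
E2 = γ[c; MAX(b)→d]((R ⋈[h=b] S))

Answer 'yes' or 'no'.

E1 row counts bottom-up:
  R → 5
  S → 4
  (R ⋈[h=b] S) → 3
  γ[c; SUM(b)→d]((R ⋈[h=b] S)) → 2
E2 row counts bottom-up:
  R → 5
  S → 4
  (R ⋈[h=b] S) → 3
  γ[c; MAX(b)→d]((R ⋈[h=b] S)) → 2

E1 result:
c | d
6 | 9
9 | 7
E2 result:
c | d
6 | 8
9 | 7
Witness: (6, 8) appears 0× in E1 but 1× in E2.

no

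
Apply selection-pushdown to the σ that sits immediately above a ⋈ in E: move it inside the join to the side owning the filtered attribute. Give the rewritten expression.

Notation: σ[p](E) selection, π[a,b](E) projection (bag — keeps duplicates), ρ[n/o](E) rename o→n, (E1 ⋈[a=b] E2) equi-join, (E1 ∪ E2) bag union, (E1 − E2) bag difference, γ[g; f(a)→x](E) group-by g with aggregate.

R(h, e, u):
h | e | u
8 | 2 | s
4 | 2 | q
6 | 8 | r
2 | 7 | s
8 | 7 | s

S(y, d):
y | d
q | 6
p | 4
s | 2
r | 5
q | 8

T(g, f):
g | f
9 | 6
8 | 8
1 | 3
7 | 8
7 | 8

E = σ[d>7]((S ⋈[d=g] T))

σ filters on d, owned by the left side.
E' = (σ[d>7](S) ⋈[d=g] T)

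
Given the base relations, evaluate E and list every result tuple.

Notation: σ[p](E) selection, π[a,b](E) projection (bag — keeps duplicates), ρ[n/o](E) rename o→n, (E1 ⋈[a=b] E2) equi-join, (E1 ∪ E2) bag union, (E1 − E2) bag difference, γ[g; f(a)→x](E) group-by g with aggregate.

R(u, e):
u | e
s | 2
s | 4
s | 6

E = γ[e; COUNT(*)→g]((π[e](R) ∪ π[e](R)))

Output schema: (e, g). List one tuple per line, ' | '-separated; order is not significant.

Stepwise |·|:
  R → 3
  π[e](R) → 3
  R → 3
  π[e](R) → 3
  (π[e](R) ∪ π[e](R)) → 6
  γ[e; COUNT(*)→g]((π[e](R) ∪ π[e](R))) → 3

== RESULT ==
e | g
2 | 2
4 | 2
6 | 2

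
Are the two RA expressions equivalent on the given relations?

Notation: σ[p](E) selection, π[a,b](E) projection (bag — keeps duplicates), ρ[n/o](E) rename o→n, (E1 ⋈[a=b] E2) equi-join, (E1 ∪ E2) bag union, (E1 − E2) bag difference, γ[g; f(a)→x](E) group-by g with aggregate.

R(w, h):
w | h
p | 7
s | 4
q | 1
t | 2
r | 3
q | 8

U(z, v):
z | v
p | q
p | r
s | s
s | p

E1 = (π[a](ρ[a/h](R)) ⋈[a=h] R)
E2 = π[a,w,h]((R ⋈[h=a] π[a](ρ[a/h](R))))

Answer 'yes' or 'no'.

E1 row counts bottom-up:
  R → 6
  ρ[a/h](R) → 6
  π[a](ρ[a/h](R)) → 6
  R → 6
  (π[a](ρ[a/h](R)) ⋈[a=h] R) → 6
E2 row counts bottom-up:
  R → 6
  R → 6
  ρ[a/h](R) → 6
  π[a](ρ[a/h](R)) → 6
  (R ⋈[h=a] π[a](ρ[a/h](R))) → 6
  π[a,w,h]((R ⋈[h=a] π[a](ρ[a/h](R)))) → 6

E1 and E2 produce the same multiset:
a | w | h
1 | q | 1
2 | t | 2
3 | r | 3
4 | s | 4
7 | p | 7
8 | q | 8

yes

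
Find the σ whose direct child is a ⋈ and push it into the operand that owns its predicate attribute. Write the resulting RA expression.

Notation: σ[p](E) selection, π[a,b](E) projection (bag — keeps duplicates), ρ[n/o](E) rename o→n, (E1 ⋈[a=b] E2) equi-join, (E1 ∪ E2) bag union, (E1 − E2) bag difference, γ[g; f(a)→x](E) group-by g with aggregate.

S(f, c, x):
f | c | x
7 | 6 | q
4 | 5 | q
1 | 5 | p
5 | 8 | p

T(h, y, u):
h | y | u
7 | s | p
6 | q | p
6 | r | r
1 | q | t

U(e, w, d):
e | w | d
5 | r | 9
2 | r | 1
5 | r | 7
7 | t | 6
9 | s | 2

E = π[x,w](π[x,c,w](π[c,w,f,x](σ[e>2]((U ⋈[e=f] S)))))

σ filters on e, owned by the left side.
E' = π[x,w](π[x,c,w](π[c,w,f,x]((σ[e>2](U) ⋈[e=f] S))))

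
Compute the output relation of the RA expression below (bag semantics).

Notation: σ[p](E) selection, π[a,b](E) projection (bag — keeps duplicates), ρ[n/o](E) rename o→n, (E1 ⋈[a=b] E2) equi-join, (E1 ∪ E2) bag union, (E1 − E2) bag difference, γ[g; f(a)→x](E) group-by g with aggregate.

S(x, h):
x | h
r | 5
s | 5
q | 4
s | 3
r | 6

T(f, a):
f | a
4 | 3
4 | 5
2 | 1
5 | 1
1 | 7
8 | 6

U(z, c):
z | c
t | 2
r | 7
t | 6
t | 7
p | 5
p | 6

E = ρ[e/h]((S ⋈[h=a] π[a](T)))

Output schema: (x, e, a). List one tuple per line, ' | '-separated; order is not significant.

Stepwise |·|:
  S → 5
  T → 6
  π[a](T) → 6
  (S ⋈[h=a] π[a](T)) → 4
  ρ[e/h]((S ⋈[h=a] π[a](T))) → 4

== RESULT ==
x | e | a
r | 5 | 5
r | 6 | 6
s | 3 | 3
s | 5 | 5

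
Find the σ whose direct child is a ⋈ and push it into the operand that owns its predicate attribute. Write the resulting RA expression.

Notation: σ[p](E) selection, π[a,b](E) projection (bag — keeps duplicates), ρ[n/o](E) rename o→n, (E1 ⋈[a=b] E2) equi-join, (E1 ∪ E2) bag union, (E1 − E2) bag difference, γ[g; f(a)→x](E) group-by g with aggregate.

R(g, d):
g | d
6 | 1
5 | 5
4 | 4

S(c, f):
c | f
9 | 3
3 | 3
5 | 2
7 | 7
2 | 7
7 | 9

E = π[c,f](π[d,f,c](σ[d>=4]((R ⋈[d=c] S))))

σ filters on d, owned by the left side.
E' = π[c,f](π[d,f,c]((σ[d>=4](R) ⋈[d=c] S)))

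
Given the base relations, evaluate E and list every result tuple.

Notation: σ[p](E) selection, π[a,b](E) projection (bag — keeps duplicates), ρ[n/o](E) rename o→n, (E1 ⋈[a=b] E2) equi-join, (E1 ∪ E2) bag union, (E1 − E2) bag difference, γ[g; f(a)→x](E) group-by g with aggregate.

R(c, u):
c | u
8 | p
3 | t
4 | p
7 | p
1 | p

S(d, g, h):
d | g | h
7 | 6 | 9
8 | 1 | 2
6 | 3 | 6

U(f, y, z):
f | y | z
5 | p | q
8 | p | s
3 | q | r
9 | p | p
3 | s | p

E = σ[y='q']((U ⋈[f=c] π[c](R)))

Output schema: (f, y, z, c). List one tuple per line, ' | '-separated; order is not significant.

Stepwise |·|:
  U → 5
  R → 5
  π[c](R) → 5
  (U ⋈[f=c] π[c](R)) → 3
  σ[y='q']((U ⋈[f=c] π[c](R))) → 1

== RESULT ==
f | y | z | c
3 | q | r | 3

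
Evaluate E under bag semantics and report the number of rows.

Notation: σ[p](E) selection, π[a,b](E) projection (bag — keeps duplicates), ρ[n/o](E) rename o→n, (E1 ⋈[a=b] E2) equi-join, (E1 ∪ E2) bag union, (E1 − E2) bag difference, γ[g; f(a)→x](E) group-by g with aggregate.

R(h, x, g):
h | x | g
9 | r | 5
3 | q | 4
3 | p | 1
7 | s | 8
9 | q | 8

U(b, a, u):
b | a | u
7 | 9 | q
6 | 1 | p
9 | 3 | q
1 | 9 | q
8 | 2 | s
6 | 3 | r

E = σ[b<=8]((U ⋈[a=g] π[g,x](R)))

Per-node cardinality:
  U → 6
  R → 5
  π[g,x](R) → 5
  (U ⋈[a=g] π[g,x](R)) → 1
  σ[b<=8]((U ⋈[a=g] π[g,x](R))) → 1

|E| = 1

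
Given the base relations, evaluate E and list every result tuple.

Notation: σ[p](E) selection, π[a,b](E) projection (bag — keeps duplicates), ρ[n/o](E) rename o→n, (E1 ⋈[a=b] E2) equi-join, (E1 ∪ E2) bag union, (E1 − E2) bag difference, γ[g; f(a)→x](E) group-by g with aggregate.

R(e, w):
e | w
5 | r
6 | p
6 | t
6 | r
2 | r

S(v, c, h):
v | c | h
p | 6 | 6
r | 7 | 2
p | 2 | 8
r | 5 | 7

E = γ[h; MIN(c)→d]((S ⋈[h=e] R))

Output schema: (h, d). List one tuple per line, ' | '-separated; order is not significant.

Per-node cardinality:
  S → 4
  R → 5
  (S ⋈[h=e] R) → 4
  γ[h; MIN(c)→d]((S ⋈[h=e] R)) → 2

== RESULT ==
h | d
2 | 7
6 | 6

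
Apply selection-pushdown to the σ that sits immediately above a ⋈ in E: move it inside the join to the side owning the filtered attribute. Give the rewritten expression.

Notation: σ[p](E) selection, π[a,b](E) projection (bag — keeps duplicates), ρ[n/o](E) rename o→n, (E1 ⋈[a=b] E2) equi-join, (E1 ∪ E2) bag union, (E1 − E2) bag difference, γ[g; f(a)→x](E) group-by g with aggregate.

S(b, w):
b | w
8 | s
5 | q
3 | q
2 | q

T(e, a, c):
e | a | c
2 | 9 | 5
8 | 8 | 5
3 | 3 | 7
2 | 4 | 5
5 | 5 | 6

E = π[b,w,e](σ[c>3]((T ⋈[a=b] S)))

σ filters on c, owned by the left side.
E' = π[b,w,e]((σ[c>3](T) ⋈[a=b] S))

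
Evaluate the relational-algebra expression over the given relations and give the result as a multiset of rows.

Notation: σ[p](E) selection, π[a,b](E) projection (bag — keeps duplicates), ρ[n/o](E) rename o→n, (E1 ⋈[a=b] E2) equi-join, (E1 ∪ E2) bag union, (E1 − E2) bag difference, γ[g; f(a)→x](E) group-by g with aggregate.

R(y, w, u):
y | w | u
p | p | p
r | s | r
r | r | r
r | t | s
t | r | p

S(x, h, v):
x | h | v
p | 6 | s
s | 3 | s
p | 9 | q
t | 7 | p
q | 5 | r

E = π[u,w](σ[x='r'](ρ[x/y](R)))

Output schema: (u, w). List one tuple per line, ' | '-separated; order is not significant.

Subexpression sizes:
  R → 5
  ρ[x/y](R) → 5
  σ[x='r'](ρ[x/y](R)) → 3
  π[u,w](σ[x='r'](ρ[x/y](R))) → 3

== RESULT ==
u | w
r | r
r | s
s | t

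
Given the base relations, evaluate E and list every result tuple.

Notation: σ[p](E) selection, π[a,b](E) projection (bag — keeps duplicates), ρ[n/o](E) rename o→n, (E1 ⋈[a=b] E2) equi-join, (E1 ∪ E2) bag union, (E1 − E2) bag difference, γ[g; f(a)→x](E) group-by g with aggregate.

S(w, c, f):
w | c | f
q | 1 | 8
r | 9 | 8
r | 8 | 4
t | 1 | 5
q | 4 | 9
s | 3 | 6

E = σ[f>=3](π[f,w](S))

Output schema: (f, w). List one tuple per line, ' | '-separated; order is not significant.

Row counts bottom-up:
  S → 6
  π[f,w](S) → 6
  σ[f>=3](π[f,w](S)) → 6

== RESULT ==
f | w
4 | r
5 | t
6 | s
8 | q
8 | r
9 | q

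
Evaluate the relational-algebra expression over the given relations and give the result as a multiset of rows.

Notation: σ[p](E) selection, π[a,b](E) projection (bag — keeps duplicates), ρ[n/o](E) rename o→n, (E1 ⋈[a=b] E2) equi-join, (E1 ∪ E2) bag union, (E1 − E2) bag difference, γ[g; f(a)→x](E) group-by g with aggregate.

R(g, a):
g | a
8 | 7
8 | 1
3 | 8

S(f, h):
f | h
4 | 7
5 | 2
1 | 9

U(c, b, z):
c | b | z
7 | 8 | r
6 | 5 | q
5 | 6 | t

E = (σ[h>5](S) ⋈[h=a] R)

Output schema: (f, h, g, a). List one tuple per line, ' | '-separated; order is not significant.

Stepwise |·|:
  S → 3
  σ[h>5](S) → 2
  R → 3
  (σ[h>5](S) ⋈[h=a] R) → 1

== RESULT ==
f | h | g | a
4 | 7 | 8 | 7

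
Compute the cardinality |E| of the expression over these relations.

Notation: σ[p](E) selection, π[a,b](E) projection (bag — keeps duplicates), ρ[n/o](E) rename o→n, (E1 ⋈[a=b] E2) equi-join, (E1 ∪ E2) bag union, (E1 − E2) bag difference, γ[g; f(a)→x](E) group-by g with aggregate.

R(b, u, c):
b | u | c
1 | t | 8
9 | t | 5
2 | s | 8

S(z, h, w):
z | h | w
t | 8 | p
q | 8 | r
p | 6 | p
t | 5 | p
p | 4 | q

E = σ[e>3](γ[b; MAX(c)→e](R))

Row counts bottom-up:
  R → 3
  γ[b; MAX(c)→e](R) → 3
  σ[e>3](γ[b; MAX(c)→e](R)) → 3

|E| = 3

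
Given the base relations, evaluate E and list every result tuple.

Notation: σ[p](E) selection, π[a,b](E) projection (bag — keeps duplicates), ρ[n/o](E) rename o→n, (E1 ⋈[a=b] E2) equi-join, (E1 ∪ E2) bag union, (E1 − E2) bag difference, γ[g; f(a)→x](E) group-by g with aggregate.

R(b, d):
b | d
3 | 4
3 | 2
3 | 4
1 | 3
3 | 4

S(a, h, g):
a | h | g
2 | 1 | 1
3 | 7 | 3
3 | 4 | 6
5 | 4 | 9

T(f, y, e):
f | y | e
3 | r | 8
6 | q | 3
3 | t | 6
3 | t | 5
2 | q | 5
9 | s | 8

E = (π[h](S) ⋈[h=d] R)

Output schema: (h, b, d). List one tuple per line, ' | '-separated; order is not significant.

Stepwise |·|:
  S → 4
  π[h](S) → 4
  R → 5
  (π[h](S) ⋈[h=d] R) → 6

== RESULT ==
h | b | d
4 | 3 | 4
4 | 3 | 4
4 | 3 | 4
4 | 3 | 4
4 | 3 | 4
4 | 3 | 4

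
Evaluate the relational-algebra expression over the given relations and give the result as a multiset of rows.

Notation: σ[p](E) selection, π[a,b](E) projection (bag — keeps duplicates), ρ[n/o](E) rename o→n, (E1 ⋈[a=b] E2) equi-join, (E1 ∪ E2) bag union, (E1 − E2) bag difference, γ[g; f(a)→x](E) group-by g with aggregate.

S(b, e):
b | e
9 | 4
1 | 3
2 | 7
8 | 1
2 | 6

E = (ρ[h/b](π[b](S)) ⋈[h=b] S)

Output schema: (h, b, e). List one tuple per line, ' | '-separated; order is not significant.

Stepwise |·|:
  S → 5
  π[b](S) → 5
  ρ[h/b](π[b](S)) → 5
  S → 5
  (ρ[h/b](π[b](S)) ⋈[h=b] S) → 7

== RESULT ==
h | b | e
1 | 1 | 3
2 | 2 | 6
2 | 2 | 6
2 | 2 | 7
2 | 2 | 7
8 | 8 | 1
9 | 9 | 4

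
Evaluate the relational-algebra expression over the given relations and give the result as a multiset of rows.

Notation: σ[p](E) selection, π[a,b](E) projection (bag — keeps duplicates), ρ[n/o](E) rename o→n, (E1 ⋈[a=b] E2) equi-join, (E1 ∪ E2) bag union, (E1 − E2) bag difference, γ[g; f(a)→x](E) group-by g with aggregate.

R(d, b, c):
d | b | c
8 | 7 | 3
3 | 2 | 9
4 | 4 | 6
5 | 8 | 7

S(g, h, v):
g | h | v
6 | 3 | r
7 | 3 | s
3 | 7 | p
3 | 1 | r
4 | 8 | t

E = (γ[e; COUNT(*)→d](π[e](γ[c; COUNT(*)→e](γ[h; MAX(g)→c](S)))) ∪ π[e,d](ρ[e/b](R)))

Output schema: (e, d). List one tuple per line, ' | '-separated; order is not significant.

Stepwise |·|:
  S → 5
  γ[h; MAX(g)→c](S) → 4
  γ[c; COUNT(*)→e](γ[h; MAX(g)→c](S)) → 3
  π[e](γ[c; COUNT(*)→e](γ[h; MAX(g)→c](S))) → 3
  γ[e; COUNT(*)→d](π[e](γ[c; COUNT(*)→e](γ[h; MAX(g)→c](S)))) → 2
  R → 4
  ρ[e/b](R) → 4
  π[e,d](ρ[e/b](R)) → 4
  (γ[e; COUNT(*)→d](π[e](γ[c; COUNT(*)→e](γ[h; MAX(g)→c](S)))) ∪ π[e,d](ρ[e/b](R))) → 6

== RESULT ==
e | d
1 | 2
2 | 1
2 | 3
4 | 4
7 | 8
8 | 5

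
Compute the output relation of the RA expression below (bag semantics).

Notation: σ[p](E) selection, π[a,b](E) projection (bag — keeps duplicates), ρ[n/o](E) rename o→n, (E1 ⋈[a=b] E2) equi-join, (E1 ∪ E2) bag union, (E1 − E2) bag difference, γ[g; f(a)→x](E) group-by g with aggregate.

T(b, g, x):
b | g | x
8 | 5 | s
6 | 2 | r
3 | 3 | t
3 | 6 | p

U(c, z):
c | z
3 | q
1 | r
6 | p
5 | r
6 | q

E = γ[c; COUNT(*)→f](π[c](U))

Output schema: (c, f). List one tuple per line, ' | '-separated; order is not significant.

Stepwise |·|:
  U → 5
  π[c](U) → 5
  γ[c; COUNT(*)→f](π[c](U)) → 4

== RESULT ==
c | f
1 | 1
3 | 1
5 | 1
6 | 2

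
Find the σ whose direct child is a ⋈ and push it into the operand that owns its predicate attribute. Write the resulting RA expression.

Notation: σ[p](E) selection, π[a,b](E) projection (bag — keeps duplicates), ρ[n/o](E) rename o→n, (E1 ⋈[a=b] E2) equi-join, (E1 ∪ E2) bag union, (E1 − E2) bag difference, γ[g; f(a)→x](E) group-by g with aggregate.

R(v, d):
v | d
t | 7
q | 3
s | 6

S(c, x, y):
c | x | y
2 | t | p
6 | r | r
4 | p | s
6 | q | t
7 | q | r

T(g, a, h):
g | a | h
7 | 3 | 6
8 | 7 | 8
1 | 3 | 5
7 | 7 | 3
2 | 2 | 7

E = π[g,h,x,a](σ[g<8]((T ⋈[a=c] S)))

σ filters on g, owned by the left side.
E' = π[g,h,x,a]((σ[g<8](T) ⋈[a=c] S))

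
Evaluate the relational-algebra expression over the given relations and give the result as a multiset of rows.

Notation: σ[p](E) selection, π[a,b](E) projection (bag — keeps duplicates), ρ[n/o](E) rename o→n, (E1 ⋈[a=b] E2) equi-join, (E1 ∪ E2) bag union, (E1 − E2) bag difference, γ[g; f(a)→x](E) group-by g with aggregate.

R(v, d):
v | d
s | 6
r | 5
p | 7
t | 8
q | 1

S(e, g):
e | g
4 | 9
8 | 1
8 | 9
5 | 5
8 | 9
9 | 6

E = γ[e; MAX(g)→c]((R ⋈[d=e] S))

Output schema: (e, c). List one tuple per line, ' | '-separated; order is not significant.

Row counts bottom-up:
  R → 5
  S → 6
  (R ⋈[d=e] S) → 4
  γ[e; MAX(g)→c]((R ⋈[d=e] S)) → 2

== RESULT ==
e | c
5 | 5
8 | 9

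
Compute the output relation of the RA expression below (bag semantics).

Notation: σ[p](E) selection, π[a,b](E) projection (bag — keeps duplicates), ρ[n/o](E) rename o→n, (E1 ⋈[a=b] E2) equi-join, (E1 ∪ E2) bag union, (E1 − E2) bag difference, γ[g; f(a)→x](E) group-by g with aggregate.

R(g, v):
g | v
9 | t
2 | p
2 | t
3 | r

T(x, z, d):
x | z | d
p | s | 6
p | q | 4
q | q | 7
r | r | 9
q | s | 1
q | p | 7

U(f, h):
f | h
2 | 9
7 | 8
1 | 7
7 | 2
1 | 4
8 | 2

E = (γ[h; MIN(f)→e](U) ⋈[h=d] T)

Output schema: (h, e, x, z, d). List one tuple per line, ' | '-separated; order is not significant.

Row counts bottom-up:
  U → 6
  γ[h; MIN(f)→e](U) → 5
  T → 6
  (γ[h; MIN(f)→e](U) ⋈[h=d] T) → 4

== RESULT ==
h | e | x | z | d
4 | 1 | p | q | 4
7 | 1 | q | p | 7
7 | 1 | q | q | 7
9 | 2 | r | r | 9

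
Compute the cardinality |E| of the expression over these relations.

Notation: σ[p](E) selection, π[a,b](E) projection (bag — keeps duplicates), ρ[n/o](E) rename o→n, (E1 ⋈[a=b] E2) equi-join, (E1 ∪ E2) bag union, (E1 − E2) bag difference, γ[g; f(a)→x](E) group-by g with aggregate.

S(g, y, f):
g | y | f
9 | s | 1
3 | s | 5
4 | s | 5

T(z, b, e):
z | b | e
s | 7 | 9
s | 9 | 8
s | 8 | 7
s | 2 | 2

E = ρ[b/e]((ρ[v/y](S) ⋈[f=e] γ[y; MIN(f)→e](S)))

Stepwise |·|:
  S → 3
  ρ[v/y](S) → 3
  S → 3
  γ[y; MIN(f)→e](S) → 1
  (ρ[v/y](S) ⋈[f=e] γ[y; MIN(f)→e](S)) → 1
  ρ[b/e]((ρ[v/y](S) ⋈[f=e] γ[y; MIN(f)→e](S))) → 1

|E| = 1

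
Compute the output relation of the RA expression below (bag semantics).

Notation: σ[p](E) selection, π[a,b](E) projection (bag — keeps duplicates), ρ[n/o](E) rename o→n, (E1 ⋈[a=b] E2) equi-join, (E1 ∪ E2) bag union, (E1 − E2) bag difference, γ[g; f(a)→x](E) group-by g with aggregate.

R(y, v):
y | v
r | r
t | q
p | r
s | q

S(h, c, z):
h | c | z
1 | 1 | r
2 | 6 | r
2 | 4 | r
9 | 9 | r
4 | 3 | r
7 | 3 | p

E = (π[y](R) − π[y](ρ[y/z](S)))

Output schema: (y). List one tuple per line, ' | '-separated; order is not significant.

Per-node cardinality:
  R → 4
  π[y](R) → 4
  S → 6
  ρ[y/z](S) → 6
  π[y](ρ[y/z](S)) → 6
  (π[y](R) − π[y](ρ[y/z](S))) → 2

== RESULT ==
y
s
t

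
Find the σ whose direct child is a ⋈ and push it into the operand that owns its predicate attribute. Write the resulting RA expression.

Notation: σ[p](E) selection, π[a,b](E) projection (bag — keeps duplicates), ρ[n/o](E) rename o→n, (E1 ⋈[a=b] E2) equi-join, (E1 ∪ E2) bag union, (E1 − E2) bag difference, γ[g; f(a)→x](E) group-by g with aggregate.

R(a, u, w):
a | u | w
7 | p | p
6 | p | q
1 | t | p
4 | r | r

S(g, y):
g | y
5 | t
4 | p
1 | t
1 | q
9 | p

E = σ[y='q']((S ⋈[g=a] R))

σ filters on y, owned by the left side.
E' = (σ[y='q'](S) ⋈[g=a] R)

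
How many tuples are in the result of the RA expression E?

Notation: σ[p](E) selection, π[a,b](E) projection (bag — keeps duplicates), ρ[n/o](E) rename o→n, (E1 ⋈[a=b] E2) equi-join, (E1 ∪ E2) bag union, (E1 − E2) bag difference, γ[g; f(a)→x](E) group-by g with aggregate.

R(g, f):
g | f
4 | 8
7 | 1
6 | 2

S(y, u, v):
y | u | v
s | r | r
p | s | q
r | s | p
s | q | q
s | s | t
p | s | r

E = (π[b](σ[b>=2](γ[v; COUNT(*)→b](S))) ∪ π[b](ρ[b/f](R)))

Per-node cardinality:
  S → 6
  γ[v; COUNT(*)→b](S) → 4
  σ[b>=2](γ[v; COUNT(*)→b](S)) → 2
  π[b](σ[b>=2](γ[v; COUNT(*)→b](S))) → 2
  R → 3
  ρ[b/f](R) → 3
  π[b](ρ[b/f](R)) → 3
  (π[b](σ[b>=2](γ[v; COUNT(*)→b](S))) ∪ π[b](ρ[b/f](R))) → 5

|E| = 5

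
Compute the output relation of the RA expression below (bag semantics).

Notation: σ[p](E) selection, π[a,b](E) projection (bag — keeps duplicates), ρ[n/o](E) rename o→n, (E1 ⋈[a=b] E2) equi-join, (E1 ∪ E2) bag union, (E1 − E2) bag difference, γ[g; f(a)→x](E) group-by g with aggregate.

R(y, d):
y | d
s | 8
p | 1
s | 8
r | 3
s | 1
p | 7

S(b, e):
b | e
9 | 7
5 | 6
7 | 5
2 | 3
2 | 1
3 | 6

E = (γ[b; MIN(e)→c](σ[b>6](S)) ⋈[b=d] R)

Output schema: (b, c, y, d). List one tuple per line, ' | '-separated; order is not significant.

Subexpression sizes:
  S → 6
  σ[b>6](S) → 2
  γ[b; MIN(e)→c](σ[b>6](S)) → 2
  R → 6
  (γ[b; MIN(e)→c](σ[b>6](S)) ⋈[b=d] R) → 1

== RESULT ==
b | c | y | d
7 | 5 | p | 7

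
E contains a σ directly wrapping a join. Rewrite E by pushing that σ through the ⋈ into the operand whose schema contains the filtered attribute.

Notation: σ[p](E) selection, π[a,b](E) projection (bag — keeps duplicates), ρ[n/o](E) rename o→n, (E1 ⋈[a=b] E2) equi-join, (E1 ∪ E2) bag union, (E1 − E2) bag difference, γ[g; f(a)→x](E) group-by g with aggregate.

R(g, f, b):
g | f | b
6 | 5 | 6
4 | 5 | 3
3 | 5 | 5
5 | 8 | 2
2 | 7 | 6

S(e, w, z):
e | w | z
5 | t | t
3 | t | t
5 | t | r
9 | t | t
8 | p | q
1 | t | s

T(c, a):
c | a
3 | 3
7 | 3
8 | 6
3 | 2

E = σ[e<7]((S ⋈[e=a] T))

σ filters on e, owned by the left side.
E' = (σ[e<7](S) ⋈[e=a] T)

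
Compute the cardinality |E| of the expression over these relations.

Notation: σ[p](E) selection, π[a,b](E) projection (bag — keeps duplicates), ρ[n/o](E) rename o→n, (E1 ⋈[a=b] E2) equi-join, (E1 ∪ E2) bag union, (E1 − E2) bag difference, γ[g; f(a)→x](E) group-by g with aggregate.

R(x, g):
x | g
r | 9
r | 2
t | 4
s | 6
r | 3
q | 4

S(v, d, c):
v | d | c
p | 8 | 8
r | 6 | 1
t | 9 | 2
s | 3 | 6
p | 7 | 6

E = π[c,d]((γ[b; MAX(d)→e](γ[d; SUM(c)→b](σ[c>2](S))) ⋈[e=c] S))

Subexpression sizes:
  S → 5
  σ[c>2](S) → 3
  γ[d; SUM(c)→b](σ[c>2](S)) → 3
  γ[b; MAX(d)→e](γ[d; SUM(c)→b](σ[c>2](S))) → 2
  S → 5
  (γ[b; MAX(d)→e](γ[d; SUM(c)→b](σ[c>2](S))) ⋈[e=c] S) → 1
  π[c,d]((γ[b; MAX(d)→e](γ[d; SUM(c)→b](σ[c>2](S))) ⋈[e=c] S)) → 1

|E| = 1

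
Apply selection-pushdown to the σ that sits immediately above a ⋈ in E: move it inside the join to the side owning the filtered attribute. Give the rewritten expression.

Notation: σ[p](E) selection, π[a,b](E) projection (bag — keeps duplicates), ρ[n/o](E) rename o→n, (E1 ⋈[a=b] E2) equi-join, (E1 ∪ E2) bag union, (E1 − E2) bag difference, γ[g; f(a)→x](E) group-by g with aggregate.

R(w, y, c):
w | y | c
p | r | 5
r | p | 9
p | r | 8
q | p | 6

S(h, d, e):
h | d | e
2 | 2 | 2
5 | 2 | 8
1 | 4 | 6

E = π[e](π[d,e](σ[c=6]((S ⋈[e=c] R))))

σ filters on c, owned by the right side.
E' = π[e](π[d,e]((S ⋈[e=c] σ[c=6](R))))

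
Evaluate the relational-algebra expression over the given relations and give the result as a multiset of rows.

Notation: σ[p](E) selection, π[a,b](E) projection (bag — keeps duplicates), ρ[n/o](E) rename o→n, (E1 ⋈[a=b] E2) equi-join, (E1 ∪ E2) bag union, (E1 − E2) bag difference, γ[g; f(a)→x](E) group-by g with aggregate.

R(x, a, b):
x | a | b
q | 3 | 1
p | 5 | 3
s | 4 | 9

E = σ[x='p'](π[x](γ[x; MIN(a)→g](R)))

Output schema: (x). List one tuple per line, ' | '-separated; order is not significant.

Stepwise |·|:
  R → 3
  γ[x; MIN(a)→g](R) → 3
  π[x](γ[x; MIN(a)→g](R)) → 3
  σ[x='p'](π[x](γ[x; MIN(a)→g](R))) → 1

== RESULT ==
x
p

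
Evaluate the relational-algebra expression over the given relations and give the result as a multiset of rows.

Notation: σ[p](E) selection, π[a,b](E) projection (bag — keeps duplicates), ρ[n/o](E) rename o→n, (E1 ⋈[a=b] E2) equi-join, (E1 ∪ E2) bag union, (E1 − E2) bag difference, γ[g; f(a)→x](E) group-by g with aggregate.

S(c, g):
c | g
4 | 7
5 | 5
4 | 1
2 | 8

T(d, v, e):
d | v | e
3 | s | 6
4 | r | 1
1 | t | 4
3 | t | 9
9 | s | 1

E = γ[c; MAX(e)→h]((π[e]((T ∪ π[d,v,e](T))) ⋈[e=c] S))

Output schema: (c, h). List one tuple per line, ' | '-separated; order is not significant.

Stepwise |·|:
  T → 5
  T → 5
  π[d,v,e](T) → 5
  (T ∪ π[d,v,e](T)) → 10
  π[e]((T ∪ π[d,v,e](T))) → 10
  S → 4
  (π[e]((T ∪ π[d,v,e](T))) ⋈[e=c] S) → 4
  γ[c; MAX(e)→h]((π[e]((T ∪ π[d,v,e](T))) ⋈[e=c] S)) → 1

== RESULT ==
c | h
4 | 4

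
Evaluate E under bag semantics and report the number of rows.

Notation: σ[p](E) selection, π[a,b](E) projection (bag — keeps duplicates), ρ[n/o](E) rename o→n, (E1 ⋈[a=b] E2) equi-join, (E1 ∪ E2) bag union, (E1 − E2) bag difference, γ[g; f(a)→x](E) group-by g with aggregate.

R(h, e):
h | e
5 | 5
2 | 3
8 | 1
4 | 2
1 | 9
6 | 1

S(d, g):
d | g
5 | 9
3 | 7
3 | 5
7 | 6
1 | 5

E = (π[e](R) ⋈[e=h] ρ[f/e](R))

Per-node cardinality:
  R → 6
  π[e](R) → 6
  R → 6
  ρ[f/e](R) → 6
  (π[e](R) ⋈[e=h] ρ[f/e](R)) → 4

|E| = 4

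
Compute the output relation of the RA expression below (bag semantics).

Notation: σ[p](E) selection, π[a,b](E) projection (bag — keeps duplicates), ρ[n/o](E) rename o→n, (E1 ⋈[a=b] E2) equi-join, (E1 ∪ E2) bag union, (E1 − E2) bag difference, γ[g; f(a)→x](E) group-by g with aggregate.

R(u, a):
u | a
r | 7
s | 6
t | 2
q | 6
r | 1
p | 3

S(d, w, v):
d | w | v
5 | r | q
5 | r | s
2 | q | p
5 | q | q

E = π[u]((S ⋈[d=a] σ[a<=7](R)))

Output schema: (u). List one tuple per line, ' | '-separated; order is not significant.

Stepwise |·|:
  S → 4
  R → 6
  σ[a<=7](R) → 6
  (S ⋈[d=a] σ[a<=7](R)) → 1
  π[u]((S ⋈[d=a] σ[a<=7](R))) → 1

== RESULT ==
u
t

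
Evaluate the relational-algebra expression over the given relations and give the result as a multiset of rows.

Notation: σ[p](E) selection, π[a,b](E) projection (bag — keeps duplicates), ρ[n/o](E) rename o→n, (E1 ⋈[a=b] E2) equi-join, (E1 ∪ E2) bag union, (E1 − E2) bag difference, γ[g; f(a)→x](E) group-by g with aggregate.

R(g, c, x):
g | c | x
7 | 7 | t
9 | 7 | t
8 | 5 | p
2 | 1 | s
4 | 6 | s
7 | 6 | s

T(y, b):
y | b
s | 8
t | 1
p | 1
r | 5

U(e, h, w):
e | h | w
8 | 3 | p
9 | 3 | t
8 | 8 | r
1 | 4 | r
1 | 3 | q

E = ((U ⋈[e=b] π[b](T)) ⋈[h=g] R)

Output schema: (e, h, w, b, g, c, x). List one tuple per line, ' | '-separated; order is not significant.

Per-node cardinality:
  U → 5
  T → 4
  π[b](T) → 4
  (U ⋈[e=b] π[b](T)) → 6
  R → 6
  ((U ⋈[e=b] π[b](T)) ⋈[h=g] R) → 3

== RESULT ==
e | h | w | b | g | c | x
1 | 4 | r | 1 | 4 | 6 | s
1 | 4 | r | 1 | 4 | 6 | s
8 | 8 | r | 8 | 8 | 5 | p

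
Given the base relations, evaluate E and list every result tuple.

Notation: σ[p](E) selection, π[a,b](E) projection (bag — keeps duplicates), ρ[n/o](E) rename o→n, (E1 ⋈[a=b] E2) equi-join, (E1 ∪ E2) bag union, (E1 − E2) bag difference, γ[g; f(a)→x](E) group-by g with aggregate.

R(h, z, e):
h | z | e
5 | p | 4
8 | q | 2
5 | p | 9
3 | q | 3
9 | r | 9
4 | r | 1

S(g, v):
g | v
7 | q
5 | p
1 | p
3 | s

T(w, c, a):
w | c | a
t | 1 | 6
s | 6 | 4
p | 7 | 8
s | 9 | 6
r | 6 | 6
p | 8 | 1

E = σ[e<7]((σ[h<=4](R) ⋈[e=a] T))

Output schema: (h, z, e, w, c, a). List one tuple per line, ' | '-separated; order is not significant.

Row counts bottom-up:
  R → 6
  σ[h<=4](R) → 2
  T → 6
  (σ[h<=4](R) ⋈[e=a] T) → 1
  σ[e<7]((σ[h<=4](R) ⋈[e=a] T)) → 1

== RESULT ==
h | z | e | w | c | a
4 | r | 1 | p | 8 | 1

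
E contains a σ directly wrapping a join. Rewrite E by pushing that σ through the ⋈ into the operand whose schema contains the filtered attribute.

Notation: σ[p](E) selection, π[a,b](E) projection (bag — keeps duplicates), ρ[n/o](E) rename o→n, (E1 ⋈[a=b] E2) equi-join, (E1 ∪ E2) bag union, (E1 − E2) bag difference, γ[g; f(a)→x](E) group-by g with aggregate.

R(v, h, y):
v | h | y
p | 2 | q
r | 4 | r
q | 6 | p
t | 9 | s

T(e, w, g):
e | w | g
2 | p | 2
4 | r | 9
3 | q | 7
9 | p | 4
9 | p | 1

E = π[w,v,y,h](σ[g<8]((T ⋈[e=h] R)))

σ filters on g, owned by the left side.
E' = π[w,v,y,h]((σ[g<8](T) ⋈[e=h] R))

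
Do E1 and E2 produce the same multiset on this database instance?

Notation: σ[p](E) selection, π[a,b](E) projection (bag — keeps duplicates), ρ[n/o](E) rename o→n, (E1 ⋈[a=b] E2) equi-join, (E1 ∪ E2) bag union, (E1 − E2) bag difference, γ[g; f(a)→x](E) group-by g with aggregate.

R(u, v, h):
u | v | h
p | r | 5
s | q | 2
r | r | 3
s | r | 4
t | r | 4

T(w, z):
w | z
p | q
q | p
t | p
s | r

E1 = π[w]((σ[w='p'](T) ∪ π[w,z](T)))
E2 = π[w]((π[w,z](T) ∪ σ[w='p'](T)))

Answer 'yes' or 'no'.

E1 subexpression sizes:
  T → 4
  σ[w='p'](T) → 1
  T → 4
  π[w,z](T) → 4
  (σ[w='p'](T) ∪ π[w,z](T)) → 5
  π[w]((σ[w='p'](T) ∪ π[w,z](T))) → 5
E2 subexpression sizes:
  T → 4
  π[w,z](T) → 4
  T → 4
  σ[w='p'](T) → 1
  (π[w,z](T) ∪ σ[w='p'](T)) → 5
  π[w]((π[w,z](T) ∪ σ[w='p'](T))) → 5

E1 and E2 produce the same multiset:
w
p
p
q
s
t

yes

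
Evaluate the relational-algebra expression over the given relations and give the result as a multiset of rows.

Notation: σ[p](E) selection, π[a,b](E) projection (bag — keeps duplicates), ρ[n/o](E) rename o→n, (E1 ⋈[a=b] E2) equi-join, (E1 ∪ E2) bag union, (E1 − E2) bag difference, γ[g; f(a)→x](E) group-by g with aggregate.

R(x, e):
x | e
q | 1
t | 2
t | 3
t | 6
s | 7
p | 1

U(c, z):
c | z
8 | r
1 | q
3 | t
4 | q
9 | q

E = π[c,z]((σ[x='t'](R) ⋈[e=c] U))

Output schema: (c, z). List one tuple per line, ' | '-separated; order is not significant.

Stepwise |·|:
  R → 6
  σ[x='t'](R) → 3
  U → 5
  (σ[x='t'](R) ⋈[e=c] U) → 1
  π[c,z]((σ[x='t'](R) ⋈[e=c] U)) → 1

== RESULT ==
c | z
3 | t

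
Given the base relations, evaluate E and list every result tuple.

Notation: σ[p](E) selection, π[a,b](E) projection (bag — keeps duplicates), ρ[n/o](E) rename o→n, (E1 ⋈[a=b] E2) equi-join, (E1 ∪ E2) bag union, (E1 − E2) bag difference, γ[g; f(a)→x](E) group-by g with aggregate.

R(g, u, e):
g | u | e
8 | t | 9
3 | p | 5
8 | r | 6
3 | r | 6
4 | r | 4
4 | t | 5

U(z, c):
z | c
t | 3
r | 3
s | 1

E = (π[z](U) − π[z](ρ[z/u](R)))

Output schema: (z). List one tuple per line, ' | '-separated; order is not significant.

Per-node cardinality:
  U → 3
  π[z](U) → 3
  R → 6
  ρ[z/u](R) → 6
  π[z](ρ[z/u](R)) → 6
  (π[z](U) − π[z](ρ[z/u](R))) → 1

== RESULT ==
z
s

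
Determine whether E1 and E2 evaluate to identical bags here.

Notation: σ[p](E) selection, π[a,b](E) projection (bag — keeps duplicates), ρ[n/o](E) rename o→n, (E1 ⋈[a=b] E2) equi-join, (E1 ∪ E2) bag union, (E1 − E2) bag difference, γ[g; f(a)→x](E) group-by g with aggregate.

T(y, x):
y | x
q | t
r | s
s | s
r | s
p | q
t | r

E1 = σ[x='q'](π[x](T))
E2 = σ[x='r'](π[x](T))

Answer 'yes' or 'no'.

E1 row counts bottom-up:
  T → 6
  π[x](T) → 6
  σ[x='q'](π[x](T)) → 1
E2 row counts bottom-up:
  T → 6
  π[x](T) → 6
  σ[x='r'](π[x](T)) → 1

E1 result:
x
q
E2 result:
x
r
Witness: ('q',) appears 1× in E1 but 0× in E2.

no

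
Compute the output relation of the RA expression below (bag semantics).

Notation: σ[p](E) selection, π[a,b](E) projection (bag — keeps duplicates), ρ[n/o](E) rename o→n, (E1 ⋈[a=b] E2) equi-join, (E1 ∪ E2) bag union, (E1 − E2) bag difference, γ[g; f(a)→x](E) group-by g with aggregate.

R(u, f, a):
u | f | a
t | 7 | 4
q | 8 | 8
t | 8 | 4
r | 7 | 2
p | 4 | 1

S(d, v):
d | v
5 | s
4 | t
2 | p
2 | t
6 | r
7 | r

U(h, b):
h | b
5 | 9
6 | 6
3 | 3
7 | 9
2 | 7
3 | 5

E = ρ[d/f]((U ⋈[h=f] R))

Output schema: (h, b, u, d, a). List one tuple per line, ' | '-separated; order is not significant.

Subexpression sizes:
  U → 6
  R → 5
  (U ⋈[h=f] R) → 2
  ρ[d/f]((U ⋈[h=f] R)) → 2

== RESULT ==
h | b | u | d | a
7 | 9 | r | 7 | 2
7 | 9 | t | 7 | 4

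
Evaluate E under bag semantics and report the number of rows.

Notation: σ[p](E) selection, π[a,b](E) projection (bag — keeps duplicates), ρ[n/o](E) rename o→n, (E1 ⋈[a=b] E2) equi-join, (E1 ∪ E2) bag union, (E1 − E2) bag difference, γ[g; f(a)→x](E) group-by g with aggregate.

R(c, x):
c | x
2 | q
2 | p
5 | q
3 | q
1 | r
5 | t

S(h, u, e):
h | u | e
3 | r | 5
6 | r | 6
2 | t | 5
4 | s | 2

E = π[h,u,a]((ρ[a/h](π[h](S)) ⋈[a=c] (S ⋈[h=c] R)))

Stepwise |·|:
  S → 4
  π[h](S) → 4
  ρ[a/h](π[h](S)) → 4
  S → 4
  R → 6
  (S ⋈[h=c] R) → 3
  (ρ[a/h](π[h](S)) ⋈[a=c] (S ⋈[h=c] R)) → 3
  π[h,u,a]((ρ[a/h](π[h](S)) ⋈[a=c] (S ⋈[h=c] R))) → 3

|E| = 3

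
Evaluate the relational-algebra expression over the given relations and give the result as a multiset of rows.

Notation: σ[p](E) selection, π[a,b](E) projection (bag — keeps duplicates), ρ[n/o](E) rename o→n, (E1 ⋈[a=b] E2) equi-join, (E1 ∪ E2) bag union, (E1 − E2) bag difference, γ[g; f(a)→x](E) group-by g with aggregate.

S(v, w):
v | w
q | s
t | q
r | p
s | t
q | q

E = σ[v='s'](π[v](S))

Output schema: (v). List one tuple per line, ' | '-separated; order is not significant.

Per-node cardinality:
  S → 5
  π[v](S) → 5
  σ[v='s'](π[v](S)) → 1

== RESULT ==
v
s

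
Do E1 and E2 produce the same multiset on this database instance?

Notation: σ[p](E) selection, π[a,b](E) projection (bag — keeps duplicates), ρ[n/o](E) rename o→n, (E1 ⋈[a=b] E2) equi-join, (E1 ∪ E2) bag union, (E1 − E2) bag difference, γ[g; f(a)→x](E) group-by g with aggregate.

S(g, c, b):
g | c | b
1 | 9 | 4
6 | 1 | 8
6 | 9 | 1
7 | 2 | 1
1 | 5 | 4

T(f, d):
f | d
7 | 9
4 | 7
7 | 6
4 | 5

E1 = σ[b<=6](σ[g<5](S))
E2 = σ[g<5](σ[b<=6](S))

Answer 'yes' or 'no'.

E1 subexpression sizes:
  S → 5
  σ[g<5](S) → 2
  σ[b<=6](σ[g<5](S)) → 2
E2 subexpression sizes:
  S → 5
  σ[b<=6](S) → 4
  σ[g<5](σ[b<=6](S)) → 2

E1 and E2 produce the same multiset:
g | c | b
1 | 5 | 4
1 | 9 | 4

yes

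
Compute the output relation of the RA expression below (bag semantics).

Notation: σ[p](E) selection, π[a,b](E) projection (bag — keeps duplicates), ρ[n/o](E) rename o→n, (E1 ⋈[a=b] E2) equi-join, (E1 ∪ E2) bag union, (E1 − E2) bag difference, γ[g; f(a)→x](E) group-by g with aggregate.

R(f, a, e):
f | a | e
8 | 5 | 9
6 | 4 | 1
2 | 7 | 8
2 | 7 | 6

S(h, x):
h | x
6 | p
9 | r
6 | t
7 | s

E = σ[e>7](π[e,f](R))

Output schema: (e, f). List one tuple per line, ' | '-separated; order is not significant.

Stepwise |·|:
  R → 4
  π[e,f](R) → 4
  σ[e>7](π[e,f](R)) → 2

== RESULT ==
e | f
8 | 2
9 | 8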